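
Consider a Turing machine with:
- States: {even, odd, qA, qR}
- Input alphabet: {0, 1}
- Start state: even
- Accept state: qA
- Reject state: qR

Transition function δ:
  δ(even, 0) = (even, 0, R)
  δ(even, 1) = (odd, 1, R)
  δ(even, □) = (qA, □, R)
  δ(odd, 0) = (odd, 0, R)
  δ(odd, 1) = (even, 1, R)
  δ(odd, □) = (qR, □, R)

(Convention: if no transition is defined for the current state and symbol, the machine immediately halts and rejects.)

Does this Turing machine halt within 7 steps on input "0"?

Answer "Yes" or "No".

Execution trace:
Initial: [even]0
Step 1: δ(even, 0) = (even, 0, R) → 0[even]□
Step 2: δ(even, □) = (qA, □, R) → 0□[qA]□

The machine reaches the accept state qA and halts.
The machine halted after 2 steps (within the 7-step bound).

Answer: Yes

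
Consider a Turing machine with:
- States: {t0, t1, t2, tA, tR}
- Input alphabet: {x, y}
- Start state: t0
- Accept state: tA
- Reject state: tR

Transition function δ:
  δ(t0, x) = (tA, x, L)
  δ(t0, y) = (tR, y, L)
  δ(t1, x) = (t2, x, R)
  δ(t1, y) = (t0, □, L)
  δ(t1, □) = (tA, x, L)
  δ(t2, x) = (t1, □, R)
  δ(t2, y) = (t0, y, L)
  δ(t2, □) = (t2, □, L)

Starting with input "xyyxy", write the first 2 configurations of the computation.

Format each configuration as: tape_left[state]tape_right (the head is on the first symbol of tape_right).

Transitions applied:
Step 1: δ(t0, x) = (tA, x, L)

The first 2 configurations are:
[t0]xyyxy ⊢ [tA]□xyyxy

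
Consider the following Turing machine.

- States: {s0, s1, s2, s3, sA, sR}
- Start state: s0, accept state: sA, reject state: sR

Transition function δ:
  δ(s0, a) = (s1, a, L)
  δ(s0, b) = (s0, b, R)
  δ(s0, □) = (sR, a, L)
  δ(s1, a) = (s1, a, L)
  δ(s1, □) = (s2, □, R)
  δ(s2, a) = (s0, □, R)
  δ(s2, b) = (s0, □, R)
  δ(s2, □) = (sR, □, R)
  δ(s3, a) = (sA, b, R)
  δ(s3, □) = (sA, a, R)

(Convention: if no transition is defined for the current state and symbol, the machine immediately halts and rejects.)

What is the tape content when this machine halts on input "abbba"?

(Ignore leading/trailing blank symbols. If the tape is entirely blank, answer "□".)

Execution trace:
Initial: [s0]abbba
Step 1: δ(s0, a) = (s1, a, L) → [s1]□abbba
Step 2: δ(s1, □) = (s2, □, R) → □[s2]abbba
Step 3: δ(s2, a) = (s0, □, R) → □□[s0]bbba
Step 4: δ(s0, b) = (s0, b, R) → □□b[s0]bba
Step 5: δ(s0, b) = (s0, b, R) → □□bb[s0]ba
Step 6: δ(s0, b) = (s0, b, R) → □□bbb[s0]a
Step 7: δ(s0, a) = (s1, a, L) → □□bb[s1]ba

No transition is defined for δ(s1, b). By convention the machine halts and rejects.

Final tape (ignoring leading/trailing blanks): bbba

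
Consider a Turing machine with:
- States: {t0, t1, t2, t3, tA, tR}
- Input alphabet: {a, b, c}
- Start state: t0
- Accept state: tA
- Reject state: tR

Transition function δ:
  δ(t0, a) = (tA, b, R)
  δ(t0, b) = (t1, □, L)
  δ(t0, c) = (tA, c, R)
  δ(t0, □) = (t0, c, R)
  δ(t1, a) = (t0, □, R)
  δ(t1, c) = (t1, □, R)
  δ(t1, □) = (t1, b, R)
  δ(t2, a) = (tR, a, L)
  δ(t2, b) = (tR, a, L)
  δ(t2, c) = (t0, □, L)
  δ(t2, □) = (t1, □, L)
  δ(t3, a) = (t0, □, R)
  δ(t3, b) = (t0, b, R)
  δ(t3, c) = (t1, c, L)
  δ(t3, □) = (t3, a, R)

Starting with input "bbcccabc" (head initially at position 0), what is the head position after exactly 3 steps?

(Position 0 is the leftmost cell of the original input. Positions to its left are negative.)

Execution trace (head position shown):
Step 0: [t0]bbcccabc  (head at position 0)
Step 1: move left → [t1]□□bcccabc  (head at position -1)
Step 2: move right → b[t1]□bcccabc  (head at position 0)
Step 3: move right → bb[t1]bcccabc  (head at position 1)

After 3 steps, the head is at position 1.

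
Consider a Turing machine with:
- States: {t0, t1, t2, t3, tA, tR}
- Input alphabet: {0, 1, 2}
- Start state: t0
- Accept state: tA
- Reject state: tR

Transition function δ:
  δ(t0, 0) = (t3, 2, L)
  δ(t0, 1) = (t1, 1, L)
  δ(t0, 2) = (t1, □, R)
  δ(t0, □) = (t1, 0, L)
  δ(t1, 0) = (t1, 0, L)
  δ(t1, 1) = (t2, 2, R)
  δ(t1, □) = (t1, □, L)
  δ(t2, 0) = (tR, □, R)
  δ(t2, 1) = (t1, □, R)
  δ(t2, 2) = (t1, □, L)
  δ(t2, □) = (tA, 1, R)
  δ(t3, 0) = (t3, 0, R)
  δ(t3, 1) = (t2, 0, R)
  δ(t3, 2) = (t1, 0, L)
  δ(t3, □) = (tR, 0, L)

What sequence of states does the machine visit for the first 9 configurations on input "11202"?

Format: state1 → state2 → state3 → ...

Execution trace:
Initial: [t0]11202
Step 1: δ(t0, 1) = (t1, 1, L) → [t1]□11202
Step 2: δ(t1, □) = (t1, □, L) → [t1]□□11202
Step 3: δ(t1, □) = (t1, □, L) → [t1]□□□11202
Step 4: δ(t1, □) = (t1, □, L) → [t1]□□□□11202
Step 5: δ(t1, □) = (t1, □, L) → [t1]□□□□□11202
Step 6: δ(t1, □) = (t1, □, L) → [t1]□□□□□□11202
Step 7: δ(t1, □) = (t1, □, L) → [t1]□□□□□□□11202
Step 8: δ(t1, □) = (t1, □, L) → [t1]□□□□□□□□11202

State sequence: t0 → t1 → t1 → t1 → t1 → t1 → t1 → t1 → t1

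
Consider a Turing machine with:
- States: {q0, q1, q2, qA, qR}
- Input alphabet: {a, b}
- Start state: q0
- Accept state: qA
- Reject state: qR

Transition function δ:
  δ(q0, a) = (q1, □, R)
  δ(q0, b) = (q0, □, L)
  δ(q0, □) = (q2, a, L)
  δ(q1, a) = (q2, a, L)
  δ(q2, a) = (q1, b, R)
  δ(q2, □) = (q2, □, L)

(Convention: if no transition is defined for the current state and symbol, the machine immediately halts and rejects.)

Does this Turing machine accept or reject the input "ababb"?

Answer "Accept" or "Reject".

Execution trace:
Initial: [q0]ababb
Step 1: δ(q0, a) = (q1, □, R) → □[q1]babb

No transition is defined for δ(q1, b). By convention the machine halts and rejects.

Answer: Reject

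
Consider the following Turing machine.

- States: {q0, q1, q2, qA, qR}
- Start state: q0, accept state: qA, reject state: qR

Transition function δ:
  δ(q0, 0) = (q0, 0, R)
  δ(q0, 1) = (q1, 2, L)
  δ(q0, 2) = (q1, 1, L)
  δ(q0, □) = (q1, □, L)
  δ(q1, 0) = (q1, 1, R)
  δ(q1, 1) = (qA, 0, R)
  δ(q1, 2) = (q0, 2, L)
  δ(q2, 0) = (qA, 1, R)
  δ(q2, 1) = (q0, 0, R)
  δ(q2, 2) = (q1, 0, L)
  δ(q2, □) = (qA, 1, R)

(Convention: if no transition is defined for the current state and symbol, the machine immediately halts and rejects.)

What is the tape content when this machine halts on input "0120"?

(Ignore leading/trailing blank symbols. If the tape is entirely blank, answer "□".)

Execution trace:
Initial: [q0]0120
Step 1: δ(q0, 0) = (q0, 0, R) → 0[q0]120
Step 2: δ(q0, 1) = (q1, 2, L) → [q1]0220
Step 3: δ(q1, 0) = (q1, 1, R) → 1[q1]220
Step 4: δ(q1, 2) = (q0, 2, L) → [q0]1220
Step 5: δ(q0, 1) = (q1, 2, L) → [q1]□2220

No transition is defined for δ(q1, □). By convention the machine halts and rejects.

Final tape (ignoring leading/trailing blanks): 2220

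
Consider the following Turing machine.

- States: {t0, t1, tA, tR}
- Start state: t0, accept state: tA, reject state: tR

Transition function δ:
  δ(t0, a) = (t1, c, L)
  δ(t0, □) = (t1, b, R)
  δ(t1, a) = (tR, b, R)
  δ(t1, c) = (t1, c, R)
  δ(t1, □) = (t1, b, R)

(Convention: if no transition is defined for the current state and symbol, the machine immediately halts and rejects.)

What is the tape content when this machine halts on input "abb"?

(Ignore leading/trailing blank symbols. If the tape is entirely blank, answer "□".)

Execution trace:
Initial: [t0]abb
Step 1: δ(t0, a) = (t1, c, L) → [t1]□cbb
Step 2: δ(t1, □) = (t1, b, R) → b[t1]cbb
Step 3: δ(t1, c) = (t1, c, R) → bc[t1]bb

No transition is defined for δ(t1, b). By convention the machine halts and rejects.

Final tape (ignoring leading/trailing blanks): bcbb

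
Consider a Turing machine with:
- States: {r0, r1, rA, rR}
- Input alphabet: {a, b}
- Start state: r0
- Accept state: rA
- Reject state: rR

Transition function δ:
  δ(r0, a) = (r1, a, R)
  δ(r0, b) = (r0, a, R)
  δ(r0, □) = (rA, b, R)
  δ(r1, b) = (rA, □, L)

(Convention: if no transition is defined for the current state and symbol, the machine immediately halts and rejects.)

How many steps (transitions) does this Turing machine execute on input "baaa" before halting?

Execution trace:
Initial: [r0]baaa
Step 1: δ(r0, b) = (r0, a, R) → a[r0]aaa
Step 2: δ(r0, a) = (r1, a, R) → aa[r1]aa

No transition is defined for δ(r1, a). By convention the machine halts and rejects.

The machine executed 2 steps before halting.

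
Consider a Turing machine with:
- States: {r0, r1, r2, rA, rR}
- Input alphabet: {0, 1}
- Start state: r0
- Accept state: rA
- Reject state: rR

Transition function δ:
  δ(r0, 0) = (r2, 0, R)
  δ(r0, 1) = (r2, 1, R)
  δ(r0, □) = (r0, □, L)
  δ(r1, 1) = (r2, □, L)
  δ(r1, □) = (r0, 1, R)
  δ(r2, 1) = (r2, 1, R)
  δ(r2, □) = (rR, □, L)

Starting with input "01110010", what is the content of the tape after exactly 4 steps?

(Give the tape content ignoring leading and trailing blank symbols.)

Execution trace:
Initial: [r0]01110010
Step 1: δ(r0, 0) = (r2, 0, R) → 0[r2]1110010
Step 2: δ(r2, 1) = (r2, 1, R) → 01[r2]110010
Step 3: δ(r2, 1) = (r2, 1, R) → 011[r2]10010
Step 4: δ(r2, 1) = (r2, 1, R) → 0111[r2]0010

No transition is defined for δ(r2, 0). By convention the machine halts and rejects.

After 4 steps, the tape (ignoring leading/trailing blanks) is: 01110010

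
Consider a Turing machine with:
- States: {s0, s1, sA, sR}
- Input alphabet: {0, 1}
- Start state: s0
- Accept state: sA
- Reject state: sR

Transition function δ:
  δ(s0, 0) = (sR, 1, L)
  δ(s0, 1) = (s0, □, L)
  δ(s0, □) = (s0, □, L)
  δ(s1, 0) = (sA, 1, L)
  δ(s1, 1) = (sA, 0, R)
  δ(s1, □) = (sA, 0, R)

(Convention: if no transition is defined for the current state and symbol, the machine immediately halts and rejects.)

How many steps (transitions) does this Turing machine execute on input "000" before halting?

Execution trace:
Initial: [s0]000
Step 1: δ(s0, 0) = (sR, 1, L) → [sR]□100

The machine reaches the reject state sR and halts.

The machine executed 1 step before halting.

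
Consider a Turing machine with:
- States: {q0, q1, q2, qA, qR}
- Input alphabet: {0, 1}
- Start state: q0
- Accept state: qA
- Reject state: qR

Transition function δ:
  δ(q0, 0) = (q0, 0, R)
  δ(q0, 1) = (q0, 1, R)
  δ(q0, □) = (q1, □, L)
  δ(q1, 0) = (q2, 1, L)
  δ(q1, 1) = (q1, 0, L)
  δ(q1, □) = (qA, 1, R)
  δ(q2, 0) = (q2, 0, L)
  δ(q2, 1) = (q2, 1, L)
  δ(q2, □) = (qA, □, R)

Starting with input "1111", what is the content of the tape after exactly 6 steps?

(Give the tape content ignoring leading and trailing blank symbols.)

Execution trace:
Initial: [q0]1111
Step 1: δ(q0, 1) = (q0, 1, R) → 1[q0]111
Step 2: δ(q0, 1) = (q0, 1, R) → 11[q0]11
Step 3: δ(q0, 1) = (q0, 1, R) → 111[q0]1
Step 4: δ(q0, 1) = (q0, 1, R) → 1111[q0]□
Step 5: δ(q0, □) = (q1, □, L) → 111[q1]1□
Step 6: δ(q1, 1) = (q1, 0, L) → 11[q1]10□

After 6 steps, the tape (ignoring leading/trailing blanks) is: 1110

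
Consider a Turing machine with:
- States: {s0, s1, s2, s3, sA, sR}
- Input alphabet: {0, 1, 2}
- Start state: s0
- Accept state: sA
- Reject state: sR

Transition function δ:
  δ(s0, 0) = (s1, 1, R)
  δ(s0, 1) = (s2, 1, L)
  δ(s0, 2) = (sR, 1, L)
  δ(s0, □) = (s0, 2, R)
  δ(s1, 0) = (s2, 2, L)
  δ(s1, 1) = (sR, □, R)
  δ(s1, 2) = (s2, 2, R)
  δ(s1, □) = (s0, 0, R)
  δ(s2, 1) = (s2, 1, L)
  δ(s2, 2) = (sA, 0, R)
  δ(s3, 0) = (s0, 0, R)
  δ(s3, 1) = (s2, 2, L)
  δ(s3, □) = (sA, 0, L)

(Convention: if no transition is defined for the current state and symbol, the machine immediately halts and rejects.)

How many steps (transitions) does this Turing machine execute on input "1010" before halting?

Execution trace:
Initial: [s0]1010
Step 1: δ(s0, 1) = (s2, 1, L) → [s2]□1010

No transition is defined for δ(s2, □). By convention the machine halts and rejects.

The machine executed 1 step before halting.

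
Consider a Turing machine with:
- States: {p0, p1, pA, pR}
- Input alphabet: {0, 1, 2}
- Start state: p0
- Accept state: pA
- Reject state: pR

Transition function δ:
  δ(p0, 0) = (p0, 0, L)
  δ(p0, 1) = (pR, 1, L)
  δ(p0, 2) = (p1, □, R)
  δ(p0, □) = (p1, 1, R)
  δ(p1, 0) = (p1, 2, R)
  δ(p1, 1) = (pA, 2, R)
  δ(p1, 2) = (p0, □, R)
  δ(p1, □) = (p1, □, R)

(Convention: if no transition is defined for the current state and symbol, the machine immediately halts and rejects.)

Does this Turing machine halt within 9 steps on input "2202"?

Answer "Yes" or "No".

Execution trace:
Initial: [p0]2202
Step 1: δ(p0, 2) = (p1, □, R) → □[p1]202
Step 2: δ(p1, 2) = (p0, □, R) → □□[p0]02
Step 3: δ(p0, 0) = (p0, 0, L) → □[p0]□02
Step 4: δ(p0, □) = (p1, 1, R) → □1[p1]02
Step 5: δ(p1, 0) = (p1, 2, R) → □12[p1]2
Step 6: δ(p1, 2) = (p0, □, R) → □12□[p0]□
Step 7: δ(p0, □) = (p1, 1, R) → □12□1[p1]□
Step 8: δ(p1, □) = (p1, □, R) → □12□1□[p1]□
Step 9: δ(p1, □) = (p1, □, R) → □12□1□□[p1]□

The machine has not reached a halting state after 9 steps.
The machine did not halt within the 9-step bound.

Answer: No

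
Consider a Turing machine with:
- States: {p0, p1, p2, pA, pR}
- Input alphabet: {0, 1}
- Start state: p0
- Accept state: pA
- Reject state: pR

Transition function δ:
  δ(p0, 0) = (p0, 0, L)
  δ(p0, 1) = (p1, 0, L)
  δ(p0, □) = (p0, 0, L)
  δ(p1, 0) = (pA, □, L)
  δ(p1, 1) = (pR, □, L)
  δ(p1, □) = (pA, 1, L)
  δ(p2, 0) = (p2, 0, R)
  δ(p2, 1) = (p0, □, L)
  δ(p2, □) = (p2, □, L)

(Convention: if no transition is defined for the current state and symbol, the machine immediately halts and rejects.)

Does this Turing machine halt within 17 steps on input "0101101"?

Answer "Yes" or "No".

Execution trace:
Initial: [p0]0101101
Step 1: δ(p0, 0) = (p0, 0, L) → [p0]□0101101
Step 2: δ(p0, □) = (p0, 0, L) → [p0]□00101101
Step 3: δ(p0, □) = (p0, 0, L) → [p0]□000101101
Step 4: δ(p0, □) = (p0, 0, L) → [p0]□0000101101
Step 5: δ(p0, □) = (p0, 0, L) → [p0]□00000101101
Step 6: δ(p0, □) = (p0, 0, L) → [p0]□000000101101
Step 7: δ(p0, □) = (p0, 0, L) → [p0]□0000000101101
Step 8: δ(p0, □) = (p0, 0, L) → [p0]□00000000101101
Step 9: δ(p0, □) = (p0, 0, L) → [p0]□000000000101101
Step 10: δ(p0, □) = (p0, 0, L) → [p0]□0000000000101101
Step 11: δ(p0, □) = (p0, 0, L) → [p0]□00000000000101101
Step 12: δ(p0, □) = (p0, 0, L) → [p0]□000000000000101101
Step 13: δ(p0, □) = (p0, 0, L) → [p0]□0000000000000101101
Step 14: δ(p0, □) = (p0, 0, L) → [p0]□00000000000000101101
Step 15: δ(p0, □) = (p0, 0, L) → [p0]□000000000000000101101
Step 16: δ(p0, □) = (p0, 0, L) → [p0]□0000000000000000101101
Step 17: δ(p0, □) = (p0, 0, L) → [p0]□00000000000000000101101

The machine has not reached a halting state after 17 steps.
The machine did not halt within the 17-step bound.

Answer: No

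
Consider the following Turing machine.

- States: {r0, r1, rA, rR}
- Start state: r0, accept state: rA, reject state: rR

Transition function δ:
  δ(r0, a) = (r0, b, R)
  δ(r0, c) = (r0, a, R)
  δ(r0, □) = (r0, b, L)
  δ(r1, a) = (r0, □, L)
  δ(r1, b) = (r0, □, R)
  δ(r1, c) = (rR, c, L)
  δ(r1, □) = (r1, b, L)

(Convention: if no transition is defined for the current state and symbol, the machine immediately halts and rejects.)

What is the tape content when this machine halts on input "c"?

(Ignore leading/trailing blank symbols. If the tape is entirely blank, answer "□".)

Execution trace:
Initial: [r0]c
Step 1: δ(r0, c) = (r0, a, R) → a[r0]□
Step 2: δ(r0, □) = (r0, b, L) → [r0]ab
Step 3: δ(r0, a) = (r0, b, R) → b[r0]b

No transition is defined for δ(r0, b). By convention the machine halts and rejects.

Final tape (ignoring leading/trailing blanks): bb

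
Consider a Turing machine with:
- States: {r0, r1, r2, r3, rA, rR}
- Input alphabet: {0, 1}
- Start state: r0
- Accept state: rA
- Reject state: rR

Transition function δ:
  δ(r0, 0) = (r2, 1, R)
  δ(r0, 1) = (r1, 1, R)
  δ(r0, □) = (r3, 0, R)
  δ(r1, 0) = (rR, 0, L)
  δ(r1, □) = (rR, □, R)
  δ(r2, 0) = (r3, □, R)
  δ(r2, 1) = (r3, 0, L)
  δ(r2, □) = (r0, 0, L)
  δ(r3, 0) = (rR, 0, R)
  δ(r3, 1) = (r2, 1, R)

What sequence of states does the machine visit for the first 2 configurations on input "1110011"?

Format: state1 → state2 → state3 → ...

Execution trace:
Initial: [r0]1110011
Step 1: δ(r0, 1) = (r1, 1, R) → 1[r1]110011

No transition is defined for δ(r1, 1). By convention the machine halts and rejects.

State sequence: r0 → r1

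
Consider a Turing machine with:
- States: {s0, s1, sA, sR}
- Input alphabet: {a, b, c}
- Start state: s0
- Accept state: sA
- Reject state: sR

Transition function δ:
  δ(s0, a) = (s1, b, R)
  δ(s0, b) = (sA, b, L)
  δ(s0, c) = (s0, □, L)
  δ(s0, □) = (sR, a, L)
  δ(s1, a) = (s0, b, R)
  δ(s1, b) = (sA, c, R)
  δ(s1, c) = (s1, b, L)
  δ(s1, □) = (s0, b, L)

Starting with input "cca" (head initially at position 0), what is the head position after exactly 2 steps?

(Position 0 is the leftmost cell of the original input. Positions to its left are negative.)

Execution trace (head position shown):
Step 0: [s0]cca  (head at position 0)
Step 1: move left → [s0]□□ca  (head at position -1)
Step 2: move left → [sR]□a□ca  (head at position -2)

After 2 steps, the head is at position -2.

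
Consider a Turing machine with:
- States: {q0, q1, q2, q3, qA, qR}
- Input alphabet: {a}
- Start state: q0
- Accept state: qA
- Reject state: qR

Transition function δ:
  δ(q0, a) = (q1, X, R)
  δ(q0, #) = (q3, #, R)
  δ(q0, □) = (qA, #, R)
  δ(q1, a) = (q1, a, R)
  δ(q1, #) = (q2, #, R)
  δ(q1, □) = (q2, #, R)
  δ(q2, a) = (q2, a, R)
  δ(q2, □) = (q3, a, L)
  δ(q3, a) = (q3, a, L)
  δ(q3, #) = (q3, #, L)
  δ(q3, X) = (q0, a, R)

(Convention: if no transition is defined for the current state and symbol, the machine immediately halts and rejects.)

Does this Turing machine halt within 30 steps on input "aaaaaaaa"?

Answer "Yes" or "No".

Execution trace:
Initial: [q0]aaaaaaaa
Step 1: δ(q0, a) = (q1, X, R) → X[q1]aaaaaaa
Step 2: δ(q1, a) = (q1, a, R) → Xa[q1]aaaaaa
Step 3: δ(q1, a) = (q1, a, R) → Xaa[q1]aaaaa
Step 4: δ(q1, a) = (q1, a, R) → Xaaa[q1]aaaa
Step 5: δ(q1, a) = (q1, a, R) → Xaaaa[q1]aaa
Step 6: δ(q1, a) = (q1, a, R) → Xaaaaa[q1]aa
Step 7: δ(q1, a) = (q1, a, R) → Xaaaaaa[q1]a
Step 8: δ(q1, a) = (q1, a, R) → Xaaaaaaa[q1]□
Step 9: δ(q1, □) = (q2, #, R) → Xaaaaaaa#[q2]□
Step 10: δ(q2, □) = (q3, a, L) → Xaaaaaaa[q3]#a
Step 11: δ(q3, #) = (q3, #, L) → Xaaaaaa[q3]a#a
Step 12: δ(q3, a) = (q3, a, L) → Xaaaaa[q3]aa#a
Step 13: δ(q3, a) = (q3, a, L) → Xaaaa[q3]aaa#a
Step 14: δ(q3, a) = (q3, a, L) → Xaaa[q3]aaaa#a
Step 15: δ(q3, a) = (q3, a, L) → Xaa[q3]aaaaa#a
Step 16: δ(q3, a) = (q3, a, L) → Xa[q3]aaaaaa#a
Step 17: δ(q3, a) = (q3, a, L) → X[q3]aaaaaaa#a
Step 18: δ(q3, a) = (q3, a, L) → [q3]Xaaaaaaa#a
Step 19: δ(q3, X) = (q0, a, R) → a[q0]aaaaaaa#a
Step 20: δ(q0, a) = (q1, X, R) → aX[q1]aaaaaa#a
Step 21: δ(q1, a) = (q1, a, R) → aXa[q1]aaaaa#a
Step 22: δ(q1, a) = (q1, a, R) → aXaa[q1]aaaa#a
Step 23: δ(q1, a) = (q1, a, R) → aXaaa[q1]aaa#a
Step 24: δ(q1, a) = (q1, a, R) → aXaaaa[q1]aa#a
Step 25: δ(q1, a) = (q1, a, R) → aXaaaaa[q1]a#a
Step 26: δ(q1, a) = (q1, a, R) → aXaaaaaa[q1]#a
Step 27: δ(q1, #) = (q2, #, R) → aXaaaaaa#[q2]a
Step 28: δ(q2, a) = (q2, a, R) → aXaaaaaa#a[q2]□
Step 29: δ(q2, □) = (q3, a, L) → aXaaaaaa#[q3]aa
Step 30: δ(q3, a) = (q3, a, L) → aXaaaaaa[q3]#aa

The machine has not reached a halting state after 30 steps.
The machine did not halt within the 30-step bound.

Answer: No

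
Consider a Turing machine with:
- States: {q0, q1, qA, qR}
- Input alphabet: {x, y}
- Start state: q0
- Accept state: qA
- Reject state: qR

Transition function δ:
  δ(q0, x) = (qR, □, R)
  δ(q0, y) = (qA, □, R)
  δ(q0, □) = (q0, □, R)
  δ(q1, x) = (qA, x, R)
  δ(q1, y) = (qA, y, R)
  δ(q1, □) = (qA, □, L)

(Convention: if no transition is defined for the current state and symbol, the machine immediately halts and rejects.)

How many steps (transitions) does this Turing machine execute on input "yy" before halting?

Execution trace:
Initial: [q0]yy
Step 1: δ(q0, y) = (qA, □, R) → □[qA]y

The machine reaches the accept state qA and halts.

The machine executed 1 step before halting.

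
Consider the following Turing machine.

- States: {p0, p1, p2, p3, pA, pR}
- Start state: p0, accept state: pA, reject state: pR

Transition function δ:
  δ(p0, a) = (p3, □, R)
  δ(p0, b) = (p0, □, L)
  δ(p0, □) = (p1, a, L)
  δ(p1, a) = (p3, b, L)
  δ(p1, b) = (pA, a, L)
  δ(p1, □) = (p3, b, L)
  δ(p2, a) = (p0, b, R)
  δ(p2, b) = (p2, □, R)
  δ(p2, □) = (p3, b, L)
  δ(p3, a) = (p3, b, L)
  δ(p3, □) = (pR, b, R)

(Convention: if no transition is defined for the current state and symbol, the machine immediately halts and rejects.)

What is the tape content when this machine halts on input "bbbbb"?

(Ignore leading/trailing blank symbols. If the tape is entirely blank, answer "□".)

Execution trace:
Initial: [p0]bbbbb
Step 1: δ(p0, b) = (p0, □, L) → [p0]□□bbbb
Step 2: δ(p0, □) = (p1, a, L) → [p1]□a□bbbb
Step 3: δ(p1, □) = (p3, b, L) → [p3]□ba□bbbb
Step 4: δ(p3, □) = (pR, b, R) → b[pR]ba□bbbb

The machine reaches the reject state pR and halts.

Final tape (ignoring leading/trailing blanks): bba□bbbb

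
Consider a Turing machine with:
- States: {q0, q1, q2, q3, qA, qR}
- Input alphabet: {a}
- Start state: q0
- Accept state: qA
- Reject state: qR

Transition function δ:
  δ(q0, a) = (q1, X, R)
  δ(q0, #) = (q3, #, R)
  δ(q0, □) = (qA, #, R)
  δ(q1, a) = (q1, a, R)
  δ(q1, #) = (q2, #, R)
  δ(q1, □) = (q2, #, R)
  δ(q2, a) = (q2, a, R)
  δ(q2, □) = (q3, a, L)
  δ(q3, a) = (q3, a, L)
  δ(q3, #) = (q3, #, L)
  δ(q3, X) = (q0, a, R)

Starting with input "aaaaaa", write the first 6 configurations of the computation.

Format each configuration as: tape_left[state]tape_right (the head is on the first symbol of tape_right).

Transitions applied:
Step 1: δ(q0, a) = (q1, X, R)
Step 2: δ(q1, a) = (q1, a, R)
Step 3: δ(q1, a) = (q1, a, R)
Step 4: δ(q1, a) = (q1, a, R)
Step 5: δ(q1, a) = (q1, a, R)

The first 6 configurations are:
[q0]aaaaaa ⊢ X[q1]aaaaa ⊢ Xa[q1]aaaa ⊢ Xaa[q1]aaa ⊢ Xaaa[q1]aa ⊢ Xaaaa[q1]a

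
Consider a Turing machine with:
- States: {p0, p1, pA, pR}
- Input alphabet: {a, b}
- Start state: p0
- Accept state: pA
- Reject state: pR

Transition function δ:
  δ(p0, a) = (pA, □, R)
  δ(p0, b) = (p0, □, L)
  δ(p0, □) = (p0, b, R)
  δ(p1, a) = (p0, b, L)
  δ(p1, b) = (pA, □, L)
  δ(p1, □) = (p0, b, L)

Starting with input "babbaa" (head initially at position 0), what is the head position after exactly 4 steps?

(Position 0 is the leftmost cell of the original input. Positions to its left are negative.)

Execution trace (head position shown):
Step 0: [p0]babbaa  (head at position 0)
Step 1: move left → [p0]□□abbaa  (head at position -1)
Step 2: move right → b[p0]□abbaa  (head at position 0)
Step 3: move right → bb[p0]abbaa  (head at position 1)
Step 4: move right → bb□[pA]bbaa  (head at position 2)

After 4 steps, the head is at position 2.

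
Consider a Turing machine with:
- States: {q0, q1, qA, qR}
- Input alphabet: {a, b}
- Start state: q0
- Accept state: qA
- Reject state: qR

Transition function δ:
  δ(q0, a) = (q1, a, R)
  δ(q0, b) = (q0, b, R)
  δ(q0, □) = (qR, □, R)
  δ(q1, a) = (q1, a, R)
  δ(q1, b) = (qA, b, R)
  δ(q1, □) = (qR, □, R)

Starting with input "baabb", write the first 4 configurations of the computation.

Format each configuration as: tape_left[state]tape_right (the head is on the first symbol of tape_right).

Transitions applied:
Step 1: δ(q0, b) = (q0, b, R)
Step 2: δ(q0, a) = (q1, a, R)
Step 3: δ(q1, a) = (q1, a, R)

The first 4 configurations are:
[q0]baabb ⊢ b[q0]aabb ⊢ ba[q1]abb ⊢ baa[q1]bb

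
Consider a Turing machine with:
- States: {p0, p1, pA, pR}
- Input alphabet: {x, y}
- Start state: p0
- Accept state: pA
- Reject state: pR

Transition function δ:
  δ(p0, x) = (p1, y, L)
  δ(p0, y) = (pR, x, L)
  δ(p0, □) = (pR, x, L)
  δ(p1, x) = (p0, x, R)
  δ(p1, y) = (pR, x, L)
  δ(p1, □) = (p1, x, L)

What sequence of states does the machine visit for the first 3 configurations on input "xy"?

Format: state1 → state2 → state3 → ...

Execution trace:
Initial: [p0]xy
Step 1: δ(p0, x) = (p1, y, L) → [p1]□yy
Step 2: δ(p1, □) = (p1, x, L) → [p1]□xyy

State sequence: p0 → p1 → p1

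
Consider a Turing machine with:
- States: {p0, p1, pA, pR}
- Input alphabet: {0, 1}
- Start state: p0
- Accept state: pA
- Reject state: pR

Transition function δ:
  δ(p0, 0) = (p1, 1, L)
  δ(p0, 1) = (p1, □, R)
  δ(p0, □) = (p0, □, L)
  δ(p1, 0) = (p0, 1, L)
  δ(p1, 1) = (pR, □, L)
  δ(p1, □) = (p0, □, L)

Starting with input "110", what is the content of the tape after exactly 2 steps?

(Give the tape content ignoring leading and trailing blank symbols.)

Execution trace:
Initial: [p0]110
Step 1: δ(p0, 1) = (p1, □, R) → □[p1]10
Step 2: δ(p1, 1) = (pR, □, L) → [pR]□□0

The machine reaches the reject state pR and halts.

After 2 steps, the tape (ignoring leading/trailing blanks) is: 0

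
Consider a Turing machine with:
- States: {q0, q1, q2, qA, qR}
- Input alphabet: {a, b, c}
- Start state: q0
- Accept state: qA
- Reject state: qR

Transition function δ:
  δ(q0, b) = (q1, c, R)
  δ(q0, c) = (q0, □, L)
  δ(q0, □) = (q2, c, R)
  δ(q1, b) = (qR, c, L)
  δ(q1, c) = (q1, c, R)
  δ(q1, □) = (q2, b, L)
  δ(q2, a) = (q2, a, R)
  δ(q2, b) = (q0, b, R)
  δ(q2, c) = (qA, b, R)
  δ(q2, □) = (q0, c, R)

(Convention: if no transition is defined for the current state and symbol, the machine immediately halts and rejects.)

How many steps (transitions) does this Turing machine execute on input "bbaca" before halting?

Execution trace:
Initial: [q0]bbaca
Step 1: δ(q0, b) = (q1, c, R) → c[q1]baca
Step 2: δ(q1, b) = (qR, c, L) → [qR]ccaca

The machine reaches the reject state qR and halts.

The machine executed 2 steps before halting.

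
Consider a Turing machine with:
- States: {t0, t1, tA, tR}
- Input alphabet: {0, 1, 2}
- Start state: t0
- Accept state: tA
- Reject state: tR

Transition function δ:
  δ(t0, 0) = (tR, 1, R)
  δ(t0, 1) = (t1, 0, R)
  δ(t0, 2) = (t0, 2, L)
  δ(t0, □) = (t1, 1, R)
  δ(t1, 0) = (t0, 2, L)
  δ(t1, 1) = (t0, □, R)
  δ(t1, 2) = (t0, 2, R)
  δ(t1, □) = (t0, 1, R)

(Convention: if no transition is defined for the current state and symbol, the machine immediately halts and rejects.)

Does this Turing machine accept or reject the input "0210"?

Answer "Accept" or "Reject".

Execution trace:
Initial: [t0]0210
Step 1: δ(t0, 0) = (tR, 1, R) → 1[tR]210

The machine reaches the reject state tR and halts.

Answer: Reject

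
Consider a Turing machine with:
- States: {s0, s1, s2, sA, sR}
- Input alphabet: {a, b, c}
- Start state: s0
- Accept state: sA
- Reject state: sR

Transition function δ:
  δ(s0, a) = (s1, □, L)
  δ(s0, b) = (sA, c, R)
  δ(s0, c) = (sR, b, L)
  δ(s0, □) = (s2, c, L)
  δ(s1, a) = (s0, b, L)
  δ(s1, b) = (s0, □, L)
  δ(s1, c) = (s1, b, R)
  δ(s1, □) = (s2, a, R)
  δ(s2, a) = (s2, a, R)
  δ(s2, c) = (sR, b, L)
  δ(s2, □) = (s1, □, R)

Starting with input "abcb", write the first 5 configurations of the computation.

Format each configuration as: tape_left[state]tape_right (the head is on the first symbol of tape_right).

Transitions applied:
Step 1: δ(s0, a) = (s1, □, L)
Step 2: δ(s1, □) = (s2, a, R)
Step 3: δ(s2, □) = (s1, □, R)
Step 4: δ(s1, b) = (s0, □, L)

The first 5 configurations are:
[s0]abcb ⊢ [s1]□□bcb ⊢ a[s2]□bcb ⊢ a□[s1]bcb ⊢ a[s0]□□cb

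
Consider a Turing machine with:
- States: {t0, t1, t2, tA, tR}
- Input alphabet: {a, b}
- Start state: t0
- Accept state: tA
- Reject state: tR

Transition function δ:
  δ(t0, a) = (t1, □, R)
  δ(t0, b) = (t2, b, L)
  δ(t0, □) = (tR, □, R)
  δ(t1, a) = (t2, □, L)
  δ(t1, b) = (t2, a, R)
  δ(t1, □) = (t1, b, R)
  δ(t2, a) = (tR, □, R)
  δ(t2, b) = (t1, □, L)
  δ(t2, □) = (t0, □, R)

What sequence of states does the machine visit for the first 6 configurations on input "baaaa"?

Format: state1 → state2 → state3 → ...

Execution trace:
Initial: [t0]baaaa
Step 1: δ(t0, b) = (t2, b, L) → [t2]□baaaa
Step 2: δ(t2, □) = (t0, □, R) → □[t0]baaaa
Step 3: δ(t0, b) = (t2, b, L) → [t2]□baaaa
Step 4: δ(t2, □) = (t0, □, R) → □[t0]baaaa
Step 5: δ(t0, b) = (t2, b, L) → [t2]□baaaa

State sequence: t0 → t2 → t0 → t2 → t0 → t2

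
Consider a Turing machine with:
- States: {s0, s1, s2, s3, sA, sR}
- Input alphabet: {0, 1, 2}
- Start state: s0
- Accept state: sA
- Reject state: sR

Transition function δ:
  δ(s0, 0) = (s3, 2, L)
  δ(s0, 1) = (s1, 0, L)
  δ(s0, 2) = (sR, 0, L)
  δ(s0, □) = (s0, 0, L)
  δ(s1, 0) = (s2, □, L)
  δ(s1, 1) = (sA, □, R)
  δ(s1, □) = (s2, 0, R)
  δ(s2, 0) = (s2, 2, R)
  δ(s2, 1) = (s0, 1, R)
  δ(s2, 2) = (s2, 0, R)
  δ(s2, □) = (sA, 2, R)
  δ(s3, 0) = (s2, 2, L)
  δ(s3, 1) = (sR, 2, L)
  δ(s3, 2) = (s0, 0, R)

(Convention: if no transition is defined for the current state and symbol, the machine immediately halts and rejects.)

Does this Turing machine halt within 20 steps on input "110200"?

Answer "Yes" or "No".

Execution trace:
Initial: [s0]110200
Step 1: δ(s0, 1) = (s1, 0, L) → [s1]□010200
Step 2: δ(s1, □) = (s2, 0, R) → 0[s2]010200
Step 3: δ(s2, 0) = (s2, 2, R) → 02[s2]10200
Step 4: δ(s2, 1) = (s0, 1, R) → 021[s0]0200
Step 5: δ(s0, 0) = (s3, 2, L) → 02[s3]12200
Step 6: δ(s3, 1) = (sR, 2, L) → 0[sR]222200

The machine reaches the reject state sR and halts.
The machine halted after 6 steps (within the 20-step bound).

Answer: Yes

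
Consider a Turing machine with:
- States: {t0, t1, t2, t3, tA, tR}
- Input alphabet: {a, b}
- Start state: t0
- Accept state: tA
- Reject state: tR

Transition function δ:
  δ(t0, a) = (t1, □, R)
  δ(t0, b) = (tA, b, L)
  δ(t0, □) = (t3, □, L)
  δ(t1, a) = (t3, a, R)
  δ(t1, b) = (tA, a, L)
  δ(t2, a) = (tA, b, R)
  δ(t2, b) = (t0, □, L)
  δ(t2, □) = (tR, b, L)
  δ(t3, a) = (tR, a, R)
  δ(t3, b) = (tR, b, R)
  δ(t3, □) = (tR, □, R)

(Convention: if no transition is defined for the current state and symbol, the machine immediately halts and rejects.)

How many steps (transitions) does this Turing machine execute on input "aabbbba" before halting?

Execution trace:
Initial: [t0]aabbbba
Step 1: δ(t0, a) = (t1, □, R) → □[t1]abbbba
Step 2: δ(t1, a) = (t3, a, R) → □a[t3]bbbba
Step 3: δ(t3, b) = (tR, b, R) → □ab[tR]bbba

The machine reaches the reject state tR and halts.

The machine executed 3 steps before halting.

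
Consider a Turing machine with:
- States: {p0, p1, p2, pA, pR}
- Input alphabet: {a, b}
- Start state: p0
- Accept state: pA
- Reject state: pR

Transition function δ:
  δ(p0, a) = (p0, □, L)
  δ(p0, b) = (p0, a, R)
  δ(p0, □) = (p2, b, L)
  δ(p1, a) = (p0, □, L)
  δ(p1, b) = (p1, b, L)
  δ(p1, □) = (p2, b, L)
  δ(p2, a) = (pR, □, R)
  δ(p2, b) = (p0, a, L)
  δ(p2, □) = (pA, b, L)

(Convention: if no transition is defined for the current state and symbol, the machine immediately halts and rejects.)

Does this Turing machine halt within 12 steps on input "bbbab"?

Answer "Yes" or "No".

Execution trace:
Initial: [p0]bbbab
Step 1: δ(p0, b) = (p0, a, R) → a[p0]bbab
Step 2: δ(p0, b) = (p0, a, R) → aa[p0]bab
Step 3: δ(p0, b) = (p0, a, R) → aaa[p0]ab
Step 4: δ(p0, a) = (p0, □, L) → aa[p0]a□b
Step 5: δ(p0, a) = (p0, □, L) → a[p0]a□□b
Step 6: δ(p0, a) = (p0, □, L) → [p0]a□□□b
Step 7: δ(p0, a) = (p0, □, L) → [p0]□□□□□b
Step 8: δ(p0, □) = (p2, b, L) → [p2]□b□□□□b
Step 9: δ(p2, □) = (pA, b, L) → [pA]□bb□□□□b

The machine reaches the accept state pA and halts.
The machine halted after 9 steps (within the 12-step bound).

Answer: Yes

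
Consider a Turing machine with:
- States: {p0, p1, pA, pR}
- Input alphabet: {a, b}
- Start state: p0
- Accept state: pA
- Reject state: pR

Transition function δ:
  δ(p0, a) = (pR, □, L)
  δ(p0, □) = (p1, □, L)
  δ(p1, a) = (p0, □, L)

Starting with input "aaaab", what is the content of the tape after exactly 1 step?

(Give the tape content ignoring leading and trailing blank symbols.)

Execution trace:
Initial: [p0]aaaab
Step 1: δ(p0, a) = (pR, □, L) → [pR]□□aaab

The machine reaches the reject state pR and halts.

After 1 step, the tape (ignoring leading/trailing blanks) is: aaab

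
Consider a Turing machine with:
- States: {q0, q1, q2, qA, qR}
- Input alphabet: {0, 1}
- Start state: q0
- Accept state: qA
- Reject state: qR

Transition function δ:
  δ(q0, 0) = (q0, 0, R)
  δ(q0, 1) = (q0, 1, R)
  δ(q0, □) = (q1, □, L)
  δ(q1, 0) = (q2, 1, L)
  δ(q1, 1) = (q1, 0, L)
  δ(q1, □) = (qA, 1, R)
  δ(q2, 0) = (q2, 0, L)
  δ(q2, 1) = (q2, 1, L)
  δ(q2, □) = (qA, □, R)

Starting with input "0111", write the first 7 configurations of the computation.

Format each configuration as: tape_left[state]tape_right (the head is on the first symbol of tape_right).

Transitions applied:
Step 1: δ(q0, 0) = (q0, 0, R)
Step 2: δ(q0, 1) = (q0, 1, R)
Step 3: δ(q0, 1) = (q0, 1, R)
Step 4: δ(q0, 1) = (q0, 1, R)
Step 5: δ(q0, □) = (q1, □, L)
Step 6: δ(q1, 1) = (q1, 0, L)

The first 7 configurations are:
[q0]0111 ⊢ 0[q0]111 ⊢ 01[q0]11 ⊢ 011[q0]1 ⊢ 0111[q0]□ ⊢ 011[q1]1□ ⊢ 01[q1]10□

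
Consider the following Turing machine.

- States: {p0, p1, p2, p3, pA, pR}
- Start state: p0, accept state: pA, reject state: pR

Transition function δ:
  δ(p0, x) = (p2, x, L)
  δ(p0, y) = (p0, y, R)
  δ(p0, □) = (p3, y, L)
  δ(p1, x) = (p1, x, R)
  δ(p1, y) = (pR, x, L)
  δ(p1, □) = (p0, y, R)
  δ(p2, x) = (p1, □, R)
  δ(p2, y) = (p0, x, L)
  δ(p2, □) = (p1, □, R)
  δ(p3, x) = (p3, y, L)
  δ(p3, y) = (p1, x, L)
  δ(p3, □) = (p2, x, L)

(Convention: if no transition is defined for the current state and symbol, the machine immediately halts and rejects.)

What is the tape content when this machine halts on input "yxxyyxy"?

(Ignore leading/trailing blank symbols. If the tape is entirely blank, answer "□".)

Execution trace:
Initial: [p0]yxxyyxy
Step 1: δ(p0, y) = (p0, y, R) → y[p0]xxyyxy
Step 2: δ(p0, x) = (p2, x, L) → [p2]yxxyyxy
Step 3: δ(p2, y) = (p0, x, L) → [p0]□xxxyyxy
Step 4: δ(p0, □) = (p3, y, L) → [p3]□yxxxyyxy
Step 5: δ(p3, □) = (p2, x, L) → [p2]□xyxxxyyxy
Step 6: δ(p2, □) = (p1, □, R) → □[p1]xyxxxyyxy
Step 7: δ(p1, x) = (p1, x, R) → □x[p1]yxxxyyxy
Step 8: δ(p1, y) = (pR, x, L) → □[pR]xxxxxyyxy

The machine reaches the reject state pR and halts.

Final tape (ignoring leading/trailing blanks): xxxxxyyxy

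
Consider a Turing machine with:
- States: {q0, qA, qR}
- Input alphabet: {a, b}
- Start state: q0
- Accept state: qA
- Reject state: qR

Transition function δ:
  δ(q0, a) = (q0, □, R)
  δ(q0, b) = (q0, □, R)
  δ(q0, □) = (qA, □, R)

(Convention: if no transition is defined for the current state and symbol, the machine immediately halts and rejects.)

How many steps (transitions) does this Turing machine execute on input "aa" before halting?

Execution trace:
Initial: [q0]aa
Step 1: δ(q0, a) = (q0, □, R) → □[q0]a
Step 2: δ(q0, a) = (q0, □, R) → □□[q0]□
Step 3: δ(q0, □) = (qA, □, R) → □□□[qA]□

The machine reaches the accept state qA and halts.

The machine executed 3 steps before halting.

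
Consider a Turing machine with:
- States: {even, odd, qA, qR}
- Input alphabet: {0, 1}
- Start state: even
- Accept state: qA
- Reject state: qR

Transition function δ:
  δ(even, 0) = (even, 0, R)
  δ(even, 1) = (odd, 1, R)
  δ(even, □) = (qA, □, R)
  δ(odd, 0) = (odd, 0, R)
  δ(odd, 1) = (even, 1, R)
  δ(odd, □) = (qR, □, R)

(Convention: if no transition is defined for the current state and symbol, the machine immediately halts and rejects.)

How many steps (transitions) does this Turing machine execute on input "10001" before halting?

Execution trace:
Initial: [even]10001
Step 1: δ(even, 1) = (odd, 1, R) → 1[odd]0001
Step 2: δ(odd, 0) = (odd, 0, R) → 10[odd]001
Step 3: δ(odd, 0) = (odd, 0, R) → 100[odd]01
Step 4: δ(odd, 0) = (odd, 0, R) → 1000[odd]1
Step 5: δ(odd, 1) = (even, 1, R) → 10001[even]□
Step 6: δ(even, □) = (qA, □, R) → 10001□[qA]□

The machine reaches the accept state qA and halts.

The machine executed 6 steps before halting.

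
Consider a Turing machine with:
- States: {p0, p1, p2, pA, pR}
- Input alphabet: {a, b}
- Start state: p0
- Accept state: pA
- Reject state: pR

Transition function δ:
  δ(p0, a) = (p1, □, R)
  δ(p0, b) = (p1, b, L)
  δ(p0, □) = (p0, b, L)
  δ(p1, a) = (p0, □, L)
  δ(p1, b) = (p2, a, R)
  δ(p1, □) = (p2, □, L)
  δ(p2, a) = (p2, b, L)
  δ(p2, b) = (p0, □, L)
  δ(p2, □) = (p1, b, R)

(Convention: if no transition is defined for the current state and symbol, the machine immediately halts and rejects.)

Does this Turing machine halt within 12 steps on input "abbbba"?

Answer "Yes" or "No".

Execution trace:
Initial: [p0]abbbba
Step 1: δ(p0, a) = (p1, □, R) → □[p1]bbbba
Step 2: δ(p1, b) = (p2, a, R) → □a[p2]bbba
Step 3: δ(p2, b) = (p0, □, L) → □[p0]a□bba
Step 4: δ(p0, a) = (p1, □, R) → □□[p1]□bba
Step 5: δ(p1, □) = (p2, □, L) → □[p2]□□bba
Step 6: δ(p2, □) = (p1, b, R) → □b[p1]□bba
Step 7: δ(p1, □) = (p2, □, L) → □[p2]b□bba
Step 8: δ(p2, b) = (p0, □, L) → [p0]□□□bba
Step 9: δ(p0, □) = (p0, b, L) → [p0]□b□□bba
Step 10: δ(p0, □) = (p0, b, L) → [p0]□bb□□bba
Step 11: δ(p0, □) = (p0, b, L) → [p0]□bbb□□bba
Step 12: δ(p0, □) = (p0, b, L) → [p0]□bbbb□□bba

The machine has not reached a halting state after 12 steps.
The machine did not halt within the 12-step bound.

Answer: No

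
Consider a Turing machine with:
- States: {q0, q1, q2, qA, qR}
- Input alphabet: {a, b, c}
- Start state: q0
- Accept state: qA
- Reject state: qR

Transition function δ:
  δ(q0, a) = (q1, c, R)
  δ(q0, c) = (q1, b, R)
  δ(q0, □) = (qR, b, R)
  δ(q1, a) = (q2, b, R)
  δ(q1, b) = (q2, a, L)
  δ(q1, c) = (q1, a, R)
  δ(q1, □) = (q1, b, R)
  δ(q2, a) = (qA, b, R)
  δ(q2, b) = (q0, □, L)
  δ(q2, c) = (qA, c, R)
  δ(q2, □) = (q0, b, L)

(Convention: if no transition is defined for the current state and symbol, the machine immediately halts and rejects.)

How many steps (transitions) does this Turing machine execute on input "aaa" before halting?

Execution trace:
Initial: [q0]aaa
Step 1: δ(q0, a) = (q1, c, R) → c[q1]aa
Step 2: δ(q1, a) = (q2, b, R) → cb[q2]a
Step 3: δ(q2, a) = (qA, b, R) → cbb[qA]□

The machine reaches the accept state qA and halts.

The machine executed 3 steps before halting.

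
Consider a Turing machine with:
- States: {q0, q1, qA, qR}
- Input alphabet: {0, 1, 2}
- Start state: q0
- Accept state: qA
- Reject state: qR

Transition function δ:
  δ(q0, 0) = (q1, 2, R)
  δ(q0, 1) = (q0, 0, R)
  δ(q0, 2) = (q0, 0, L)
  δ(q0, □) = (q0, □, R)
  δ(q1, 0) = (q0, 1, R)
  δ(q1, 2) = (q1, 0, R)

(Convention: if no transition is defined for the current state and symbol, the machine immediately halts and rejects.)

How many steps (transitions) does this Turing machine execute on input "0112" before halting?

Execution trace:
Initial: [q0]0112
Step 1: δ(q0, 0) = (q1, 2, R) → 2[q1]112

No transition is defined for δ(q1, 1). By convention the machine halts and rejects.

The machine executed 1 step before halting.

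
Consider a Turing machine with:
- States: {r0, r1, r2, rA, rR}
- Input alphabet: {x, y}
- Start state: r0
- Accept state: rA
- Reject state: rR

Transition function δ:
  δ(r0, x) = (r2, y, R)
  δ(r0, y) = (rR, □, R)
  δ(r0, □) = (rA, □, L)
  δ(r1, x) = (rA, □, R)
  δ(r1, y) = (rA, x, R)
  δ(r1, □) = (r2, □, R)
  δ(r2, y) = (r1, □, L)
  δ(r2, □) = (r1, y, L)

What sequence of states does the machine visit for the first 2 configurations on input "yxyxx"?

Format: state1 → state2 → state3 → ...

Execution trace:
Initial: [r0]yxyxx
Step 1: δ(r0, y) = (rR, □, R) → □[rR]xyxx

The machine reaches the reject state rR and halts.

State sequence: r0 → rR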